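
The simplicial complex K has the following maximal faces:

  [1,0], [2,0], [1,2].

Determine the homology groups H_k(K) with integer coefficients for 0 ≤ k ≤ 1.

H_0 = Z,  H_1 = Z.

Order the vertices as 0 < 1 < 2. Listing each simplex with vertices in this order, K has dimension 1 with simplices:

  0-simplices (3): [0], [1], [2]
  1-simplices (3): [0,1], [0,2], [1,2]

Hence C_0 ≅ Z^3, C_1 ≅ Z^3.

The boundary map ∂_1: C_1 → C_0 maps an edge to its endpoints' difference, ∂[p,q] = q − p. For instance
  ∂[0,2] = [2] − [0].
This gives a 3×3 integer matrix of rank 2; reducing to Smith normal form yields diagonal entries (1,1).

Now H_k = ker ∂_k / im ∂_{k+1}, so:

  H_0: rank C_0 − rank ∂_1 = 3 − 2 = 1, and the invariant factors of ∂_1 are all 1, so H_0 ≅ Z.
  H_1: rank ker ∂_1 − rank ∂_2 = (3 − 2) − 0 = 1, and there is no ∂_2, so H_1 ≅ Z.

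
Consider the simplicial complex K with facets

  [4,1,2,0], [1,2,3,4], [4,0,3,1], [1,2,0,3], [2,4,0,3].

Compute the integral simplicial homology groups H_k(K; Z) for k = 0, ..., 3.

H_0 ≅ Z,  H_1 = 0,  H_2 = 0,  H_3 ≅ Z.

We work with the vertex ordering 0 < 1 < 2 < 3 < 4. The simplices of K, each written with vertices in increasing order, are:

  0-simplices (5): [0], [1], [2], [3], [4]
  1-simplices (10): [0,1], [0,2], [0,3], [0,4], [1,2], [1,3], [1,4], [2,3], [2,4], [3,4]
  2-simplices (10): [0,1,2], [0,1,3], [0,1,4], [0,2,3], [0,2,4], [0,3,4], [1,2,3], [1,2,4], [1,3,4], [2,3,4]
  3-simplices (5): [0,1,2,3], [0,1,2,4], [0,1,3,4], [0,2,3,4], [1,2,3,4]

giving chain groups C_0 ≅ Z^5, C_1 ≅ Z^10, C_2 ≅ Z^10, C_3 ≅ Z^5.

∂_1: C_1 → C_0 sends each edge [p,q] (with p < q) to q − p.
The 5×10 boundary matrix has rank 4 and Smith normal form diag(1,1,1,1).

∂_2: C_2 → C_1 sends each 2-simplex [p,q,r] to [q,r] − [p,r] + [p,q]. For instance
  ∂[2,3,4] = [3,4] − [2,4] + [2,3],
  ∂[0,3,4] = [3,4] − [0,4] + [0,3].
This gives a 10×10 integer matrix of rank 6; reducing to Smith normal form yields diagonal entries (1,1,1,1,1,1).

Boundary ∂_3: C_3 → C_2 sends each 3-simplex σ to the alternating sum Σ_i (−1)^i (σ with its i-th vertex removed). For instance
  ∂[0,1,2,4] = [1,2,4] − [0,2,4] + [0,1,4] − [0,1,2],
  ∂[0,2,3,4] = [2,3,4] − [0,3,4] + [0,2,4] − [0,2,3].
The 10×5 boundary matrix has rank 4 and Smith normal form diag(1,1,1,1).

Computing H_k = (kernel of ∂_k) / (image of ∂_{k+1}):

  H_0: rank C_0 − rank ∂_1 = 5 − 4 = 1, and the invariant factors of ∂_1 are all 1, so H_0 = Z.
  H_1: rank ker ∂_1 − rank ∂_2 = (10 − 4) − 6 = 0, and the invariant factors of ∂_2 are all 1, so H_1 = 0.
  H_2: rank ker ∂_2 − rank ∂_3 = (10 − 6) − 4 = 0, and the invariant factors of ∂_3 are all 1, so H_2 = 0.
  H_3: rank ker ∂_3 − rank ∂_4 = (5 − 4) − 0 = 1, and there is no ∂_4, so H_3 = Z.

(K is a triangulation of the 3-sphere S^3.)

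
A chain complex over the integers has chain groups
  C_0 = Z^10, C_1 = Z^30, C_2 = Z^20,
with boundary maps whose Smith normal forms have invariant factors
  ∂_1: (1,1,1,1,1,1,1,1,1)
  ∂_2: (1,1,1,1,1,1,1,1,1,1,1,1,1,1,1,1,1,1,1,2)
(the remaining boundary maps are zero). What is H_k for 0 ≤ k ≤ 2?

H_0 = Z,  H_1 = Z ⊕ Z/2Z,  H_2 = 0.

H_0: b_0 = 10 − 0 − 9 = 1; torsion from ∂_1 factors > 1: none. So H_0 = Z.
H_1: b_1 = 30 − 9 − 20 = 1; torsion from ∂_2 factors > 1: [2]. So H_1 = Z ⊕ Z/2Z.
H_2: b_2 = 20 − 20 − 0 = 0; torsion from ∂_3 factors > 1: none. So H_2 = 0.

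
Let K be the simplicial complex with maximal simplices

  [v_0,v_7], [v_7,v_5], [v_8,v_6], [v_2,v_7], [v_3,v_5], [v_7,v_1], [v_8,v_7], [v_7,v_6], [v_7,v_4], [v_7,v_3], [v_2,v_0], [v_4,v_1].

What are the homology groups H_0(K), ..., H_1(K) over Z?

H_0 ≅ Z,  H_1 ≅ Z^4.

Take the total order v_0 < v_1 < v_2 < v_3 < v_4 < v_5 < v_6 < v_7 < v_8 on the vertex set. Then K (dimension 1) consists of the simplices:

  0-simplices (9): [v_0], [v_1], [v_2], [v_3], [v_4], [v_5], [v_6], [v_7], [v_8]
  1-simplices (12): [v_0,v_2], [v_0,v_7], [v_1,v_4], [v_1,v_7], [v_2,v_7], [v_3,v_5], [v_3,v_7], [v_4,v_7], [v_5,v_7], [v_6,v_7], [v_6,v_8], [v_7,v_8]

so the chain groups are C_0 ≅ Z^9, C_1 ≅ Z^12.

∂_1: C_1 → C_0 maps an edge to its endpoints' difference, ∂[p,q] = q − p.
The 9×12 boundary matrix has rank 8 and Smith normal form diag(1,1,1,1,1,1,1,1).

From H_k ≅ ker(∂_k) / im(∂_{k+1}) we obtain:

  H_0: rank C_0 − rank ∂_1 = 9 − 8 = 1, and the invariant factors of ∂_1 are all 1, so H_0 ≅ Z.
  H_1: rank ker ∂_1 − rank ∂_2 = (12 − 8) − 0 = 4, and there is no ∂_2, so H_1 ≅ Z^4.

As a check, the Euler characteristic is 9 − 12 = -3, which agrees with 1 − 4 = -3.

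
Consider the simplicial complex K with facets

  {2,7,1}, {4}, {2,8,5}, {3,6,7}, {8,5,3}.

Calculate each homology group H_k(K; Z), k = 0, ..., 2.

Order the vertices as 1 < 2 < 3 < 4 < 5 < 6 < 7 < 8. Listing each simplex with vertices in this order, K has dimension 2 with simplices:

  0-simplices (8): [1], [2], [3], [4], [5], [6], [7], [8]
  1-simplices (11): [1,2], [1,7], [2,5], [2,7], [2,8], [3,5], [3,6], [3,7], [3,8], [5,8], [6,7]
  2-simplices (4): [1,2,7], [2,5,8], [3,5,8], [3,6,7]

giving chain groups C_0 ≅ Z^8, C_1 ≅ Z^11, C_2 ≅ Z^4.

The boundary map ∂_1: C_1 → C_0 maps an edge to its endpoints' difference, ∂[p,q] = q − p. For instance
  ∂[1,7] = [7] − [1].
The resulting 8×11 matrix has rank 6, and its Smith normal form has invariant factors (1,1,1,1,1,1).

∂_2: C_2 → C_1 acts by ∂[p,q,r] = [q,r] − [p,r] + [p,q]. For instance
  ∂[3,6,7] = [6,7] − [3,7] + [3,6],
  ∂[2,5,8] = [5,8] − [2,8] + [2,5].
This gives a 11×4 integer matrix of rank 4; reducing to Smith normal form yields diagonal entries (1,1,1,1).

From H_k ≅ ker(∂_k) / im(∂_{k+1}) we obtain:

  H_0: rank C_0 − rank ∂_1 = 8 − 6 = 2, and the invariant factors of ∂_1 are all 1, so H_0 = Z^2.
  H_1: rank ker ∂_1 − rank ∂_2 = (11 − 6) − 4 = 1, and the invariant factors of ∂_2 are all 1, so H_1 = Z.
  H_2: rank ker ∂_2 − rank ∂_3 = (4 − 4) − 0 = 0, and there is no ∂_3, so H_2 = 0.

H_0 = Z^2,  H_1 = Z,  H_2 = 0.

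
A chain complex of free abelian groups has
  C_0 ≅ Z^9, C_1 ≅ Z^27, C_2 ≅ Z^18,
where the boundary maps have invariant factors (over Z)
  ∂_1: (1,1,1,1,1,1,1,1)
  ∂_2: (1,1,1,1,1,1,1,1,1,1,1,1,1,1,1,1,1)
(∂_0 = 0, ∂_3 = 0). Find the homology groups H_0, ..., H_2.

H_0 ≅ Z,  H_1 ≅ Z^2,  H_2 ≅ Z.

H_0: b_0 = 9 − 0 − 8 = 1; torsion from ∂_1 factors > 1: none. So H_0 ≅ Z.
H_1: b_1 = 27 − 8 − 17 = 2; torsion from ∂_2 factors > 1: none. So H_1 ≅ Z^2.
H_2: b_2 = 18 − 17 − 0 = 1; torsion from ∂_3 factors > 1: none. So H_2 ≅ Z.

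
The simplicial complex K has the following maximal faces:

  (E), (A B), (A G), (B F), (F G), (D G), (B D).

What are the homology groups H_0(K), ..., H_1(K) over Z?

H_0 = Z^2,  H_1 = Z^2.

We work with the vertex ordering A < B < D < E < F < G. The simplices of K, each written with vertices in increasing order, are:

  0-simplices (6): A, B, D, E, F, G
  1-simplices (6): AB, AG, BD, BF, DG, FG

so the chain groups are C_0 ≅ Z^6, C_1 ≅ Z^6.

∂_1: C_1 → C_0 maps an edge to its endpoints' difference, ∂[p,q] = q − p. For instance
  ∂FG = G − F.
The 6×6 boundary matrix has rank 4 and Smith normal form diag(1,1,1,1).

Computing H_k = (kernel of ∂_k) / (image of ∂_{k+1}):

  H_0: rank C_0 − rank ∂_1 = 6 − 4 = 2, and the invariant factors of ∂_1 are all 1, so H_0 ≅ Z^2.
  H_1: rank ker ∂_1 − rank ∂_2 = (6 − 4) − 0 = 2, and there is no ∂_2, so H_1 ≅ Z^2.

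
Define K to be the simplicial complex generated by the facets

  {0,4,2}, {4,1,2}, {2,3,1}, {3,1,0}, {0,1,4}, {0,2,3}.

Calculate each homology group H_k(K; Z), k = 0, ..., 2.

H_0 ≅ Z,  H_1 = 0,  H_2 ≅ Z.

Fix the vertex order 0 < 1 < 2 < 3 < 4 and write every simplex with vertices in increasing order. Then dim K = 2 and the simplices of K are:

  0-simplices (5): [0], [1], [2], [3], [4]
  1-simplices (9): [0,1], [0,2], [0,3], [0,4], [1,2], [1,3], [1,4], [2,3], [2,4]
  2-simplices (6): [0,1,3], [0,1,4], [0,2,3], [0,2,4], [1,2,3], [1,2,4]

giving chain groups C_0 ≅ Z^5, C_1 ≅ Z^9, C_2 ≅ Z^6.

The boundary map ∂_1: C_1 → C_0 is given by ∂[p,q] = [q] − [p].
As a 5×9 matrix over Z this has rank 4, with invariant factors (1,1,1,1).

Boundary ∂_2: C_2 → C_1 sends each 2-simplex [p,q,r] to [q,r] − [p,r] + [p,q]. For instance
  ∂[0,1,3] = [1,3] − [0,3] + [0,1],
  ∂[0,1,4] = [1,4] − [0,4] + [0,1].
The resulting 9×6 matrix has rank 5, and its Smith normal form has invariant factors (1,1,1,1,1).

Computing H_k = (kernel of ∂_k) / (image of ∂_{k+1}):

  H_0: rank C_0 − rank ∂_1 = 5 − 4 = 1, and the invariant factors of ∂_1 are all 1, so H_0 = Z.
  H_1: rank ker ∂_1 − rank ∂_2 = (9 − 4) − 5 = 0, and the invariant factors of ∂_2 are all 1, so H_1 = 0.
  H_2: rank ker ∂_2 − rank ∂_3 = (6 − 5) − 0 = 1, and there is no ∂_3, so H_2 = Z.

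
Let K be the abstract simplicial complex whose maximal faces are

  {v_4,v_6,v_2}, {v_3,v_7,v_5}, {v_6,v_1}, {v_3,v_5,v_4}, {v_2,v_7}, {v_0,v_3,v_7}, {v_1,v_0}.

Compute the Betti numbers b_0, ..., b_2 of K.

b_0 = 1, b_1 = 2, b_2 = 0.

Fix the vertex order v_0 < v_1 < v_2 < v_3 < v_4 < v_5 < v_6 < v_7 and write every simplex with vertices in increasing order. Then dim K = 2 and the simplices of K are:

  0-simplices (8): [v_0], [v_1], [v_2], [v_3], [v_4], [v_5], [v_6], [v_7]
  1-simplices (13): [v_0,v_1], [v_0,v_3], [v_0,v_7], [v_1,v_6], [v_2,v_4], [v_2,v_6], [v_2,v_7], [v_3,v_4], [v_3,v_5], [v_3,v_7], [v_4,v_5], [v_4,v_6], [v_5,v_7]
  2-simplices (4): [v_0,v_3,v_7], [v_2,v_4,v_6], [v_3,v_4,v_5], [v_3,v_5,v_7]

giving chain groups C_0 ≅ Z^8, C_1 ≅ Z^13, C_2 ≅ Z^4.

The boundary map ∂_1: C_1 → C_0 maps an edge to its endpoints' difference, ∂[p,q] = q − p.
The 8×13 boundary matrix has rank 7 and Smith normal form diag(1,1,1,1,1,1,1).

The boundary map ∂_2: C_2 → C_1 acts by ∂[p,q,r] = [q,r] − [p,r] + [p,q]. For instance
  ∂[v_3,v_5,v_7] = [v_5,v_7] − [v_3,v_7] + [v_3,v_5],
  ∂[v_0,v_3,v_7] = [v_3,v_7] − [v_0,v_7] + [v_0,v_3].
As a 13×4 matrix over Z this has rank 4, with invariant factors (1,1,1,1).

From H_k ≅ ker(∂_k) / im(∂_{k+1}) we obtain:

  H_0: rank C_0 − rank ∂_1 = 8 − 7 = 1, and the invariant factors of ∂_1 are all 1, so H_0 ≅ Z.
  H_1: rank ker ∂_1 − rank ∂_2 = (13 − 7) − 4 = 2, and the invariant factors of ∂_2 are all 1, so H_1 ≅ Z^2.
  H_2: rank ker ∂_2 − rank ∂_3 = (4 − 4) − 0 = 0, and there is no ∂_3, so H_2 ≅ 0.

As a check, the Euler characteristic is 8 − 13 + 4 = -1, which agrees with 1 − 2 + 0 = -1.

Hence the Betti numbers are b_0 = 1, b_1 = 2, b_2 = 0.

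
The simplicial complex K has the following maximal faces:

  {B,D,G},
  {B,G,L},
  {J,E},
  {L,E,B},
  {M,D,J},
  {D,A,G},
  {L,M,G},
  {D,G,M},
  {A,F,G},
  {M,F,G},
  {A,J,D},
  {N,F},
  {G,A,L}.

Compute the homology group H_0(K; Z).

Order the vertices as A < B < D < E < F < G < J < L < M < N. Listing each simplex with vertices in this order, K has dimension 2 with simplices:

  0-simplices (10): A, B, D, E, F, G, J, L, M, N
  1-simplices (21): AD, AF, AG, AJ, AL, BD, BE, BG, BL, DG, DJ, DM, EJ, EL, FG, FM, FN, GL, GM, JM, LM
  2-simplices (11): ADG, ADJ, AFG, AGL, BDG, BEL, BGL, DGM, DJM, FGM, GLM

giving chain groups C_0 ≅ Z^10, C_1 ≅ Z^21, C_2 ≅ Z^11.

∂_1: C_1 → C_0 maps an edge to its endpoints' difference, ∂[p,q] = q − p. For instance
  ∂AJ = J − A.
The resulting 10×21 matrix has rank 9, and its Smith normal form has invariant factors (1,1,1,1,1,1,1,1,1).

The boundary map ∂_2: C_2 → C_1 maps a triangle to the signed sum of its edges. For instance
  ∂BEL = EL − BL + BE,
  ∂AGL = GL − AL + AG.
As a 21×11 matrix over Z this has rank 11, with invariant factors (1,1,1,1,1,1,1,1,1,1,1).

From H_k ≅ ker(∂_k) / im(∂_{k+1}) we obtain:

  H_0: rank C_0 − rank ∂_1 = 10 − 9 = 1, and the invariant factors of ∂_1 are all 1, so H_0 ≅ Z.

H_0 ≅ Z.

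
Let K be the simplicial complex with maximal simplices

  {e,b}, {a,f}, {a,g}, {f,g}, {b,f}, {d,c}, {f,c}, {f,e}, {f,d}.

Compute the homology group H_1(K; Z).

H_1 ≅ Z^3.

Order the vertices as a < b < c < d < e < f < g. Listing each simplex with vertices in this order, K has dimension 1 with simplices:

  0-simplices (7): a, b, c, d, e, f, g
  1-simplices (9): af, ag, be, bf, cd, cf, df, ef, fg

Hence C_0 ≅ Z^7, C_1 ≅ Z^9.

∂_1: C_1 → C_0 is given by ∂[p,q] = [q] − [p]. For instance
  ∂ag = g − a.
The 7×9 boundary matrix has rank 6 and Smith normal form diag(1,1,1,1,1,1).

Now H_k = ker ∂_k / im ∂_{k+1}, so:

  H_1: rank ker ∂_1 − rank ∂_2 = (9 − 6) − 0 = 3, and there is no ∂_2, so H_1 = Z^3.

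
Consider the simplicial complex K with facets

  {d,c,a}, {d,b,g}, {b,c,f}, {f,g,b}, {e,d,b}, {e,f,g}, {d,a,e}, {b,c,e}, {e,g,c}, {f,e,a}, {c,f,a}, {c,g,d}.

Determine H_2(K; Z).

H_2 = 0.

Fix the vertex order a < b < c < d < e < f < g and write every simplex with vertices in increasing order. Then dim K = 2 and the simplices of K are:

  0-simplices (7): a, b, c, d, e, f, g
  1-simplices (18): ac, ad, ae, af, bc, bd, be, bf, bg, cd, ce, cf, cg, de, dg, ef, eg, fg
  2-simplices (12): acd, acf, ade, aef, bce, bcf, bde, bdg, bfg, cdg, ceg, efg

Hence C_0 ≅ Z^7, C_1 ≅ Z^18, C_2 ≅ Z^12.

Boundary ∂_1: C_1 → C_0 maps an edge to its endpoints' difference, ∂[p,q] = q − p.
As a 7×18 matrix over Z this has rank 6, with invariant factors (1,1,1,1,1,1).

∂_2: C_2 → C_1 maps a triangle to the signed sum of its edges. For instance
  ∂bde = de − be + bd,
  ∂ceg = eg − cg + ce.
This gives a 18×12 integer matrix of rank 12; reducing to Smith normal form yields diagonal entries (1,1,1,1,1,1,1,1,1,1,1,2).

From H_k ≅ ker(∂_k) / im(∂_{k+1}) we obtain:

  H_2: rank ker ∂_2 − rank ∂_3 = (12 − 12) − 0 = 0, and there is no ∂_3, so H_2 = 0.

(K is a triangulation of the real projective plane RP^2.)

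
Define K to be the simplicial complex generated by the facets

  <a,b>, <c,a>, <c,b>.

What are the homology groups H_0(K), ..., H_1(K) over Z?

K has 3 vertices, 3 edges.
rank ∂_0 = 0, rank ∂_1 = 2 ⇒ b_0 = 3 − 0 − 2 = 1; all invariant factors of ∂_1 are 1 so no torsion. So H_0 ≅ Z.
rank ∂_1 = 2, rank ∂_2 = 0 ⇒ b_1 = 3 − 2 − 0 = 1. So H_1 ≅ Z.

H_0 ≅ Z,  H_1 ≅ Z.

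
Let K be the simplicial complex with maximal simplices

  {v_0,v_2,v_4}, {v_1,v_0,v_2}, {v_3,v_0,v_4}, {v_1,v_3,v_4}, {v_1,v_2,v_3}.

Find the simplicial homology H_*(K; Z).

Order the vertices as v_0 < v_1 < v_2 < v_3 < v_4. Listing each simplex with vertices in this order, K has dimension 2 with simplices:

  0-simplices (5): [v_0], [v_1], [v_2], [v_3], [v_4]
  1-simplices (10): [v_0,v_1], [v_0,v_2], [v_0,v_3], [v_0,v_4], [v_1,v_2], [v_1,v_3], [v_1,v_4], [v_2,v_3], [v_2,v_4], [v_3,v_4]
  2-simplices (5): [v_0,v_1,v_2], [v_0,v_2,v_4], [v_0,v_3,v_4], [v_1,v_2,v_3], [v_1,v_3,v_4]

giving chain groups C_0 ≅ Z^5, C_1 ≅ Z^10, C_2 ≅ Z^5.

∂_1: C_1 → C_0 maps an edge to its endpoints' difference, ∂[p,q] = q − p.
The 5×10 boundary matrix has rank 4 and Smith normal form diag(1,1,1,1).

Boundary ∂_2: C_2 → C_1 maps a triangle to the signed sum of its edges. For instance
  ∂[v_0,v_2,v_4] = [v_2,v_4] − [v_0,v_4] + [v_0,v_2],
  ∂[v_0,v_3,v_4] = [v_3,v_4] − [v_0,v_4] + [v_0,v_3].
As a 10×5 matrix over Z this has rank 5, with invariant factors (1,1,1,1,1).

Now H_k = ker ∂_k / im ∂_{k+1}, so:

  H_0: rank C_0 − rank ∂_1 = 5 − 4 = 1, and the invariant factors of ∂_1 are all 1, so H_0 = Z.
  H_1: rank ker ∂_1 − rank ∂_2 = (10 − 4) − 5 = 1, and the invariant factors of ∂_2 are all 1, so H_1 = Z.
  H_2: rank ker ∂_2 − rank ∂_3 = (5 − 5) − 0 = 0, and there is no ∂_3, so H_2 = 0.

As a check, the Euler characteristic is 5 − 10 + 5 = 0, which agrees with 1 − 1 + 0 = 0.

H_0 ≅ Z,  H_1 ≅ Z,  H_2 = 0.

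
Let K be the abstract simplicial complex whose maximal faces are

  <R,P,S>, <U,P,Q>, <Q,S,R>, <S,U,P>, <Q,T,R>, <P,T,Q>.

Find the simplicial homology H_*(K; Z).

H_0 = Z,  H_1 = Z,  H_2 = 0.

Take the total order P < Q < R < S < T < U on the vertex set. Then K (dimension 2) consists of the simplices:

  0-simplices (6): P, Q, R, S, T, U
  1-simplices (12): PQ, PR, PS, PT, PU, QR, QS, QT, QU, RS, RT, SU
  2-simplices (6): PQT, PQU, PRS, PSU, QRS, QRT

so the chain groups are C_0 ≅ Z^6, C_1 ≅ Z^12, C_2 ≅ Z^6.

The boundary map ∂_1: C_1 → C_0 maps an edge to its endpoints' difference, ∂[p,q] = q − p. For instance
  ∂PS = S − P.
The 6×12 boundary matrix has rank 5 and Smith normal form diag(1,1,1,1,1).

∂_2: C_2 → C_1 acts by ∂[p,q,r] = [q,r] − [p,r] + [p,q]. For instance
  ∂QRT = RT − QT + QR,
  ∂PQU = QU − PU + PQ.
The 12×6 boundary matrix has rank 6 and Smith normal form diag(1,1,1,1,1,1).

Reading off H_k = ker ∂_k / im ∂_{k+1}:

  H_0: rank C_0 − rank ∂_1 = 6 − 5 = 1, and the invariant factors of ∂_1 are all 1, so H_0 ≅ Z.
  H_1: rank ker ∂_1 − rank ∂_2 = (12 − 5) − 6 = 1, and the invariant factors of ∂_2 are all 1, so H_1 ≅ Z.
  H_2: rank ker ∂_2 − rank ∂_3 = (6 − 6) − 0 = 0, and there is no ∂_3, so H_2 ≅ 0.

As a check, the Euler characteristic is 6 − 12 + 6 = 0, which agrees with 1 − 1 + 0 = 0.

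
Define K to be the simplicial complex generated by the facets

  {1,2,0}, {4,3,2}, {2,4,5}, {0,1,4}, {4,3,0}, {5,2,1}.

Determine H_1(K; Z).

H_1 = Z.

We work with the vertex ordering 0 < 1 < 2 < 3 < 4 < 5. The simplices of K, each written with vertices in increasing order, are:

  0-simplices (6): [0], [1], [2], [3], [4], [5]
  1-simplices (12): [0,1], [0,2], [0,3], [0,4], [1,2], [1,4], [1,5], [2,3], [2,4], [2,5], [3,4], [4,5]
  2-simplices (6): [0,1,2], [0,1,4], [0,3,4], [1,2,5], [2,3,4], [2,4,5]

so the chain groups are C_0 ≅ Z^6, C_1 ≅ Z^12, C_2 ≅ Z^6.

Boundary ∂_1: C_1 → C_0 sends each edge [p,q] (with p < q) to q − p.
As a 6×12 matrix over Z this has rank 5, with invariant factors (1,1,1,1,1).

The boundary map ∂_2: C_2 → C_1 acts by ∂[p,q,r] = [q,r] − [p,r] + [p,q]. For instance
  ∂[2,4,5] = [4,5] − [2,5] + [2,4],
  ∂[0,3,4] = [3,4] − [0,4] + [0,3].
As a 12×6 matrix over Z this has rank 6, with invariant factors (1,1,1,1,1,1).

Now H_k = ker ∂_k / im ∂_{k+1}, so:

  H_1: rank ker ∂_1 − rank ∂_2 = (12 − 5) − 6 = 1, and the invariant factors of ∂_2 are all 1, so H_1 = Z.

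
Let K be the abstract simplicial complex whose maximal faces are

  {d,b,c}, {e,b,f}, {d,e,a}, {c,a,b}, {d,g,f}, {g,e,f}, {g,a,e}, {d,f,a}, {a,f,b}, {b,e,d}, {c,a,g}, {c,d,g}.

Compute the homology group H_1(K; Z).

H_1 ≅ Z/2.

Fix the vertex order a < b < c < d < e < f < g and write every simplex with vertices in increasing order. Then dim K = 2 and the simplices of K are:

  0-simplices (7): a, b, c, d, e, f, g
  1-simplices (18): ab, ac, ad, ae, af, ag, bc, bd, be, bf, cd, cg, de, df, dg, ef, eg, fg
  2-simplices (12): abc, abf, acg, ade, adf, aeg, bcd, bde, bef, cdg, dfg, efg

so the chain groups are C_0 ≅ Z^7, C_1 ≅ Z^18, C_2 ≅ Z^12.

The boundary map ∂_1: C_1 → C_0 sends each edge [p,q] (with p < q) to q − p. For instance
  ∂ad = d − a.
The resulting 7×18 matrix has rank 6, and its Smith normal form has invariant factors (1,1,1,1,1,1).

The boundary map ∂_2: C_2 → C_1 acts by ∂[p,q,r] = [q,r] − [p,r] + [p,q]. For instance
  ∂bcd = cd − bd + bc,
  ∂abf = bf − af + ab.
The resulting 18×12 matrix has rank 12, and its Smith normal form has invariant factors (1,1,1,1,1,1,1,1,1,1,1,2).

Reading off H_k = ker ∂_k / im ∂_{k+1}:

  H_1: rank ker ∂_1 − rank ∂_2 = (18 − 6) − 12 = 0, and ∂_2 has invariant factor 2 > 1, so H_1 = Z/2.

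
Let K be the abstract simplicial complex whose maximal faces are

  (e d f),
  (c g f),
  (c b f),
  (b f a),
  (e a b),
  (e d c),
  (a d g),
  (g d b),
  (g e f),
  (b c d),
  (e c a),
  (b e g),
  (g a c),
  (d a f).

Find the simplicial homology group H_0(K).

H_0 = Z.

Order the vertices as a < b < c < d < e < f < g. Listing each simplex with vertices in this order, K has dimension 2 with simplices:

  0-simplices (7): a, b, c, d, e, f, g
  1-simplices (21): ab, ac, ad, ae, af, ag, bc, bd, be, bf, bg, cd, ce, cf, cg, de, df, dg, ef, eg, fg
  2-simplices (14): abe, abf, ace, acg, adf, adg, bcd, bcf, bdg, beg, cde, cfg, def, efg

giving chain groups C_0 ≅ Z^7, C_1 ≅ Z^21, C_2 ≅ Z^14.

Boundary ∂_1: C_1 → C_0 is given by ∂[p,q] = [q] − [p]. For instance
  ∂bc = c − b.
The 7×21 boundary matrix has rank 6 and Smith normal form diag(1,1,1,1,1,1).

The boundary map ∂_2: C_2 → C_1 maps a triangle to the signed sum of its edges. For instance
  ∂abe = be − ae + ab,
  ∂ace = ce − ae + ac.
This gives a 21×14 integer matrix of rank 13; reducing to Smith normal form yields diagonal entries (1,1,1,1,1,1,1,1,1,1,1,1,1).

Computing H_k = (kernel of ∂_k) / (image of ∂_{k+1}):

  H_0: rank C_0 − rank ∂_1 = 7 − 6 = 1, and the invariant factors of ∂_1 are all 1, so H_0 = Z.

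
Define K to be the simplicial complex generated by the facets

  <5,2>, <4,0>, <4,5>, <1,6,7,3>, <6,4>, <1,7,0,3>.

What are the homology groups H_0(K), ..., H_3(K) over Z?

H_0 ≅ Z,  H_1 ≅ Z,  H_2 = 0,  H_3 = 0.

Take the total order 0 < 1 < 2 < 3 < 4 < 5 < 6 < 7 on the vertex set. Then K (dimension 3) consists of the simplices:

  0-simplices (8): [0], [1], [2], [3], [4], [5], [6], [7]
  1-simplices (13): [0,1], [0,3], [0,4], [0,7], [1,3], [1,6], [1,7], [2,5], [3,6], [3,7], [4,5], [4,6], [6,7]
  2-simplices (7): [0,1,3], [0,1,7], [0,3,7], [1,3,6], [1,3,7], [1,6,7], [3,6,7]
  3-simplices (2): [0,1,3,7], [1,3,6,7]

so the chain groups are C_0 ≅ Z^8, C_1 ≅ Z^13, C_2 ≅ Z^7, C_3 ≅ Z^2.

Boundary ∂_1: C_1 → C_0 maps an edge to its endpoints' difference, ∂[p,q] = q − p. For instance
  ∂[0,1] = [1] − [0].
The resulting 8×13 matrix has rank 7, and its Smith normal form has invariant factors (1,1,1,1,1,1,1).

∂_2: C_2 → C_1 acts by ∂[p,q,r] = [q,r] − [p,r] + [p,q]. For instance
  ∂[0,1,7] = [1,7] − [0,7] + [0,1],
  ∂[3,6,7] = [6,7] − [3,7] + [3,6].
As a 13×7 matrix over Z this has rank 5, with invariant factors (1,1,1,1,1).

∂_3: C_3 → C_2 sends each 3-simplex σ to the alternating sum Σ_i (−1)^i (σ with its i-th vertex removed). For instance
  ∂[0,1,3,7] = [1,3,7] − [0,3,7] + [0,1,7] − [0,1,3],
  ∂[1,3,6,7] = [3,6,7] − [1,6,7] + [1,3,7] − [1,3,6].
The 7×2 boundary matrix has rank 2 and Smith normal form diag(1,1).

Computing H_k = (kernel of ∂_k) / (image of ∂_{k+1}):

  H_0: rank C_0 − rank ∂_1 = 8 − 7 = 1, and the invariant factors of ∂_1 are all 1, so H_0 ≅ Z.
  H_1: rank ker ∂_1 − rank ∂_2 = (13 − 7) − 5 = 1, and the invariant factors of ∂_2 are all 1, so H_1 ≅ Z.
  H_2: rank ker ∂_2 − rank ∂_3 = (7 − 5) − 2 = 0, and the invariant factors of ∂_3 are all 1, so H_2 ≅ 0.
  H_3: rank ker ∂_3 − rank ∂_4 = (2 − 2) − 0 = 0, and there is no ∂_4, so H_3 ≅ 0.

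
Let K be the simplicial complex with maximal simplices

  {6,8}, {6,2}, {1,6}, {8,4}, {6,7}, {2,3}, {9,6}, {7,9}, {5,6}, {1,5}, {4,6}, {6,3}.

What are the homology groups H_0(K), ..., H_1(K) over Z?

H_0 = Z,  H_1 = Z^4.

Take the total order 1 < 2 < 3 < 4 < 5 < 6 < 7 < 8 < 9 on the vertex set. Then K (dimension 1) consists of the simplices:

  0-simplices (9): [1], [2], [3], [4], [5], [6], [7], [8], [9]
  1-simplices (12): [1,5], [1,6], [2,3], [2,6], [3,6], [4,6], [4,8], [5,6], [6,7], [6,8], [6,9], [7,9]

giving chain groups C_0 ≅ Z^9, C_1 ≅ Z^12.

∂_1: C_1 → C_0 sends each edge [p,q] (with p < q) to q − p.
The 9×12 boundary matrix has rank 8 and Smith normal form diag(1,1,1,1,1,1,1,1).

Reading off H_k = ker ∂_k / im ∂_{k+1}:

  H_0: rank C_0 − rank ∂_1 = 9 − 8 = 1, and the invariant factors of ∂_1 are all 1, so H_0 = Z.
  H_1: rank ker ∂_1 − rank ∂_2 = (12 − 8) − 0 = 4, and there is no ∂_2, so H_1 = Z^4.

As a check, the Euler characteristic is 9 − 12 = -3, which agrees with 1 − 4 = -3.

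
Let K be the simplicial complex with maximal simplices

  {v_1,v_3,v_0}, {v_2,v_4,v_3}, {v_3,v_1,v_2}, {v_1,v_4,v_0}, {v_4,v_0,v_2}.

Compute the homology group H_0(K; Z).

H_0 ≅ Z.

We work with the vertex ordering v_0 < v_1 < v_2 < v_3 < v_4. The simplices of K, each written with vertices in increasing order, are:

  0-simplices (5): [v_0], [v_1], [v_2], [v_3], [v_4]
  1-simplices (10): [v_0,v_1], [v_0,v_2], [v_0,v_3], [v_0,v_4], [v_1,v_2], [v_1,v_3], [v_1,v_4], [v_2,v_3], [v_2,v_4], [v_3,v_4]
  2-simplices (5): [v_0,v_1,v_3], [v_0,v_1,v_4], [v_0,v_2,v_4], [v_1,v_2,v_3], [v_2,v_3,v_4]

giving chain groups C_0 ≅ Z^5, C_1 ≅ Z^10, C_2 ≅ Z^5.

Boundary ∂_1: C_1 → C_0 maps an edge to its endpoints' difference, ∂[p,q] = q − p. For instance
  ∂[v_0,v_1] = [v_1] − [v_0].
The resulting 5×10 matrix has rank 4, and its Smith normal form has invariant factors (1,1,1,1).

∂_2: C_2 → C_1 acts by ∂[p,q,r] = [q,r] − [p,r] + [p,q]. For instance
  ∂[v_0,v_1,v_4] = [v_1,v_4] − [v_0,v_4] + [v_0,v_1],
  ∂[v_1,v_2,v_3] = [v_2,v_3] − [v_1,v_3] + [v_1,v_2].
This gives a 10×5 integer matrix of rank 5; reducing to Smith normal form yields diagonal entries (1,1,1,1,1).

Computing H_k = (kernel of ∂_k) / (image of ∂_{k+1}):

  H_0: rank C_0 − rank ∂_1 = 5 − 4 = 1, and the invariant factors of ∂_1 are all 1, so H_0 = Z.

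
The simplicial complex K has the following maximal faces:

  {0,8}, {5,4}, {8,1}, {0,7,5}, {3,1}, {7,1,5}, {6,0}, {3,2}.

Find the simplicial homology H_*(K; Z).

Fix the vertex order 0 < 1 < 2 < 3 < 4 < 5 < 6 < 7 < 8 and write every simplex with vertices in increasing order. Then dim K = 2 and the simplices of K are:

  0-simplices (9): [0], [1], [2], [3], [4], [5], [6], [7], [8]
  1-simplices (11): [0,5], [0,6], [0,7], [0,8], [1,3], [1,5], [1,7], [1,8], [2,3], [4,5], [5,7]
  2-simplices (2): [0,5,7], [1,5,7]

Hence C_0 ≅ Z^9, C_1 ≅ Z^11, C_2 ≅ Z^2.

∂_1: C_1 → C_0 maps an edge to its endpoints' difference, ∂[p,q] = q − p. For instance
  ∂[2,3] = [3] − [2].
The resulting 9×11 matrix has rank 8, and its Smith normal form has invariant factors (1,1,1,1,1,1,1,1).

The boundary map ∂_2: C_2 → C_1 maps a triangle to the signed sum of its edges. For instance
  ∂[1,5,7] = [5,7] − [1,7] + [1,5],
  ∂[0,5,7] = [5,7] − [0,7] + [0,5].
As a 11×2 matrix over Z this has rank 2, with invariant factors (1,1).

Reading off H_k = ker ∂_k / im ∂_{k+1}:

  H_0: rank C_0 − rank ∂_1 = 9 − 8 = 1, and the invariant factors of ∂_1 are all 1, so H_0 = Z.
  H_1: rank ker ∂_1 − rank ∂_2 = (11 − 8) − 2 = 1, and the invariant factors of ∂_2 are all 1, so H_1 = Z.
  H_2: rank ker ∂_2 − rank ∂_3 = (2 − 2) − 0 = 0, and there is no ∂_3, so H_2 = 0.

H_0 = Z,  H_1 = Z,  H_2 = 0.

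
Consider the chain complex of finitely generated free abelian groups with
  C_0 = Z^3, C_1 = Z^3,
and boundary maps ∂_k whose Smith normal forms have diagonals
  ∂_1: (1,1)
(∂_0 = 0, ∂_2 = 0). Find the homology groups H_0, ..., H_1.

H_0 ≅ Z,  H_1 ≅ Z.

H_0: b_0 = 3 − 0 − 2 = 1; torsion from ∂_1 factors > 1: none. So H_0 ≅ Z.
H_1: b_1 = 3 − 2 − 0 = 1; torsion from ∂_2 factors > 1: none. So H_1 ≅ Z.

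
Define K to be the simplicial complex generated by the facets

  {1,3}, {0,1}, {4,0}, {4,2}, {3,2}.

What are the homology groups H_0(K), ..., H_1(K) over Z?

Order the vertices as 0 < 1 < 2 < 3 < 4. Listing each simplex with vertices in this order, K has dimension 1 with simplices:

  0-simplices (5): [0], [1], [2], [3], [4]
  1-simplices (5): [0,1], [0,4], [1,3], [2,3], [2,4]

so the chain groups are C_0 ≅ Z^5, C_1 ≅ Z^5.

The boundary map ∂_1: C_1 → C_0 maps an edge to its endpoints' difference, ∂[p,q] = q − p.
The resulting 5×5 matrix has rank 4, and its Smith normal form has invariant factors (1,1,1,1).

Now H_k = ker ∂_k / im ∂_{k+1}, so:

  H_0: rank C_0 − rank ∂_1 = 5 − 4 = 1, and the invariant factors of ∂_1 are all 1, so H_0 ≅ Z.
  H_1: rank ker ∂_1 − rank ∂_2 = (5 − 4) − 0 = 1, and there is no ∂_2, so H_1 ≅ Z.

(K is a triangulation of the circle S^1.)

H_0 ≅ Z,  H_1 ≅ Z.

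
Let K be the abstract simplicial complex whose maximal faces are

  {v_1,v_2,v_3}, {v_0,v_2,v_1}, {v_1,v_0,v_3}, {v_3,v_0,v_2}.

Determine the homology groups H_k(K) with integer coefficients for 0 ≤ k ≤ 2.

H_0 ≅ Z,  H_1 = 0,  H_2 ≅ Z.

We work with the vertex ordering v_0 < v_1 < v_2 < v_3. The simplices of K, each written with vertices in increasing order, are:

  0-simplices (4): [v_0], [v_1], [v_2], [v_3]
  1-simplices (6): [v_0,v_1], [v_0,v_2], [v_0,v_3], [v_1,v_2], [v_1,v_3], [v_2,v_3]
  2-simplices (4): [v_0,v_1,v_2], [v_0,v_1,v_3], [v_0,v_2,v_3], [v_1,v_2,v_3]

giving chain groups C_0 ≅ Z^4, C_1 ≅ Z^6, C_2 ≅ Z^4.

The boundary map ∂_1: C_1 → C_0 is given by ∂[p,q] = [q] − [p]. For instance
  ∂[v_1,v_2] = [v_2] − [v_1].
The resulting 4×6 matrix has rank 3, and its Smith normal form has invariant factors (1,1,1).

The boundary map ∂_2: C_2 → C_1 acts by ∂[p,q,r] = [q,r] − [p,r] + [p,q]. For instance
  ∂[v_0,v_1,v_3] = [v_1,v_3] − [v_0,v_3] + [v_0,v_1],
  ∂[v_1,v_2,v_3] = [v_2,v_3] − [v_1,v_3] + [v_1,v_2].
As a 6×4 matrix over Z this has rank 3, with invariant factors (1,1,1).

Reading off H_k = ker ∂_k / im ∂_{k+1}:

  H_0: rank C_0 − rank ∂_1 = 4 − 3 = 1, and the invariant factors of ∂_1 are all 1, so H_0 ≅ Z.
  H_1: rank ker ∂_1 − rank ∂_2 = (6 − 3) − 3 = 0, and the invariant factors of ∂_2 are all 1, so H_1 ≅ 0.
  H_2: rank ker ∂_2 − rank ∂_3 = (4 − 3) − 0 = 1, and there is no ∂_3, so H_2 ≅ Z.

As a check, the Euler characteristic is 4 − 6 + 4 = 2, which agrees with 1 − 0 + 1 = 2.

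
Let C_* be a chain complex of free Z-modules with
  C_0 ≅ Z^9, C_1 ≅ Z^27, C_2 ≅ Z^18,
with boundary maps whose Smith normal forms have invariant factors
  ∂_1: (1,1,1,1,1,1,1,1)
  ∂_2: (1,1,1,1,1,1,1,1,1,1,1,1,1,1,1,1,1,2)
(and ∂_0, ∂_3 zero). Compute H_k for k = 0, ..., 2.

H_0: b_0 = 9 − 0 − 8 = 1; torsion from ∂_1 factors > 1: none. So H_0 ≅ Z.
H_1: b_1 = 27 − 8 − 18 = 1; torsion from ∂_2 factors > 1: [2]. So H_1 ≅ Z ⊕ Z/2.
H_2: b_2 = 18 − 18 − 0 = 0; torsion from ∂_3 factors > 1: none. So H_2 ≅ 0.

H_0 ≅ Z,  H_1 ≅ Z ⊕ Z/2,  H_2 = 0.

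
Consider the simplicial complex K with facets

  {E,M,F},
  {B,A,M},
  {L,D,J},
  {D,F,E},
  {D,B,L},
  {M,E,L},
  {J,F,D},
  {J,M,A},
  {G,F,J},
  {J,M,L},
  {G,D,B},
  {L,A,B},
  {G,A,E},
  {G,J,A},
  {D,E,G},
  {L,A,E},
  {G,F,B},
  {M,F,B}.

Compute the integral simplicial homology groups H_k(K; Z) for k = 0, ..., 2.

We work with the vertex ordering A < B < D < E < F < G < J < L < M. The simplices of K, each written with vertices in increasing order, are:

  0-simplices (9): A, B, D, E, F, G, J, L, M
  1-simplices (27): AB, AE, AG, AJ, AL, AM, BD, BF, BG, BL, BM, DE, DF, DG, DJ, DL, EF, EG, EL, EM, FG, FJ, FM, GJ, JL, JM, LM
  2-simplices (18): ABL, ABM, AEG, AEL, AGJ, AJM, BDG, BDL, BFG, BFM, DEF, DEG, DFJ, DJL, EFM, ELM, FGJ, JLM

giving chain groups C_0 ≅ Z^9, C_1 ≅ Z^27, C_2 ≅ Z^18.

∂_1: C_1 → C_0 sends each edge [p,q] (with p < q) to q − p. For instance
  ∂LM = M − L.
This gives a 9×27 integer matrix of rank 8; reducing to Smith normal form yields diagonal entries (1,1,1,1,1,1,1,1).

Boundary ∂_2: C_2 → C_1 sends each 2-simplex [p,q,r] to [q,r] − [p,r] + [p,q]. For instance
  ∂AEG = EG − AG + AE,
  ∂FGJ = GJ − FJ + FG.
The 27×18 boundary matrix has rank 18 and Smith normal form diag(1,1,1,1,1,1,1,1,1,1,1,1,1,1,1,1,1,2).

Now H_k = ker ∂_k / im ∂_{k+1}, so:

  H_0: rank C_0 − rank ∂_1 = 9 − 8 = 1, and the invariant factors of ∂_1 are all 1, so H_0 ≅ Z.
  H_1: rank ker ∂_1 − rank ∂_2 = (27 − 8) − 18 = 1, and ∂_2 has invariant factor 2 > 1, so H_1 ≅ Z ⊕ Z_2.
  H_2: rank ker ∂_2 − rank ∂_3 = (18 − 18) − 0 = 0, and there is no ∂_3, so H_2 ≅ 0.

As a check, the Euler characteristic is 9 − 27 + 18 = 0, which agrees with 1 − 1 + 0 = 0.
(K is a triangulation of the Klein bottle.)

H_0 = Z,  H_1 = Z ⊕ Z_2,  H_2 = 0.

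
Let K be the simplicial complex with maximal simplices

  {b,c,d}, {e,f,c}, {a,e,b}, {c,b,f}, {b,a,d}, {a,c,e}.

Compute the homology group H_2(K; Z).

H_2 ≅ 0.

K has 6 vertices, 12 edges, 6 triangles.
rank ∂_2 = 6, rank ∂_3 = 0 ⇒ b_2 = 6 − 6 − 0 = 0. So H_2 ≅ 0.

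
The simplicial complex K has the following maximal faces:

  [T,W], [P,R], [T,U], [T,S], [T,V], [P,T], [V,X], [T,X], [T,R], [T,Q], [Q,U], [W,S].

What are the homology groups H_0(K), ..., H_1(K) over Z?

Order the vertices as P < Q < R < S < T < U < V < W < X. Listing each simplex with vertices in this order, K has dimension 1 with simplices:

  0-simplices (9): P, Q, R, S, T, U, V, W, X
  1-simplices (12): PR, PT, QT, QU, RT, ST, SW, TU, TV, TW, TX, VX

giving chain groups C_0 ≅ Z^9, C_1 ≅ Z^12.

Boundary ∂_1: C_1 → C_0 sends each edge [p,q] (with p < q) to q − p. For instance
  ∂TX = X − T.
This gives a 9×12 integer matrix of rank 8; reducing to Smith normal form yields diagonal entries (1,1,1,1,1,1,1,1).

Now H_k = ker ∂_k / im ∂_{k+1}, so:

  H_0: rank C_0 − rank ∂_1 = 9 − 8 = 1, and the invariant factors of ∂_1 are all 1, so H_0 = Z.
  H_1: rank ker ∂_1 − rank ∂_2 = (12 − 8) − 0 = 4, and there is no ∂_2, so H_1 = Z^4.

As a check, the Euler characteristic is 9 − 12 = -3, which agrees with 1 − 4 = -3.

H_0 = Z,  H_1 = Z^4.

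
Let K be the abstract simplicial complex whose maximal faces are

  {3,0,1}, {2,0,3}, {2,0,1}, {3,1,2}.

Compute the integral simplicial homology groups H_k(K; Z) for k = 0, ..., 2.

Fix the vertex order 0 < 1 < 2 < 3 and write every simplex with vertices in increasing order. Then dim K = 2 and the simplices of K are:

  0-simplices (4): [0], [1], [2], [3]
  1-simplices (6): [0,1], [0,2], [0,3], [1,2], [1,3], [2,3]
  2-simplices (4): [0,1,2], [0,1,3], [0,2,3], [1,2,3]

giving chain groups C_0 ≅ Z^4, C_1 ≅ Z^6, C_2 ≅ Z^4.

Boundary ∂_1: C_1 → C_0 sends each edge [p,q] (with p < q) to q − p.
As a 4×6 matrix over Z this has rank 3, with invariant factors (1,1,1).

The boundary map ∂_2: C_2 → C_1 sends each 2-simplex [p,q,r] to [q,r] − [p,r] + [p,q]. For instance
  ∂[0,1,2] = [1,2] − [0,2] + [0,1],
  ∂[0,2,3] = [2,3] − [0,3] + [0,2].
This gives a 6×4 integer matrix of rank 3; reducing to Smith normal form yields diagonal entries (1,1,1).

Now H_k = ker ∂_k / im ∂_{k+1}, so:

  H_0: rank C_0 − rank ∂_1 = 4 − 3 = 1, and the invariant factors of ∂_1 are all 1, so H_0 ≅ Z.
  H_1: rank ker ∂_1 − rank ∂_2 = (6 − 3) − 3 = 0, and the invariant factors of ∂_2 are all 1, so H_1 ≅ 0.
  H_2: rank ker ∂_2 − rank ∂_3 = (4 − 3) − 0 = 1, and there is no ∂_3, so H_2 ≅ Z.

H_0 = Z,  H_1 = 0,  H_2 = Z.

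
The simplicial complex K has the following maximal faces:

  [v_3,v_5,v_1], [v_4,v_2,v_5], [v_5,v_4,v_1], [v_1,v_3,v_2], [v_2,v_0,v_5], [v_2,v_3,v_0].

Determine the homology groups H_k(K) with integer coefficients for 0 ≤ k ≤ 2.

H_0 ≅ Z,  H_1 ≅ Z,  H_2 = 0.

Order the vertices as v_0 < v_1 < v_2 < v_3 < v_4 < v_5. Listing each simplex with vertices in this order, K has dimension 2 with simplices:

  0-simplices (6): [v_0], [v_1], [v_2], [v_3], [v_4], [v_5]
  1-simplices (12): [v_0,v_2], [v_0,v_3], [v_0,v_5], [v_1,v_2], [v_1,v_3], [v_1,v_4], [v_1,v_5], [v_2,v_3], [v_2,v_4], [v_2,v_5], [v_3,v_5], [v_4,v_5]
  2-simplices (6): [v_0,v_2,v_3], [v_0,v_2,v_5], [v_1,v_2,v_3], [v_1,v_3,v_5], [v_1,v_4,v_5], [v_2,v_4,v_5]

Hence C_0 ≅ Z^6, C_1 ≅ Z^12, C_2 ≅ Z^6.

The boundary map ∂_1: C_1 → C_0 maps an edge to its endpoints' difference, ∂[p,q] = q − p. For instance
  ∂[v_1,v_5] = [v_5] − [v_1].
This gives a 6×12 integer matrix of rank 5; reducing to Smith normal form yields diagonal entries (1,1,1,1,1).

The boundary map ∂_2: C_2 → C_1 maps a triangle to the signed sum of its edges. For instance
  ∂[v_1,v_2,v_3] = [v_2,v_3] − [v_1,v_3] + [v_1,v_2],
  ∂[v_0,v_2,v_5] = [v_2,v_5] − [v_0,v_5] + [v_0,v_2].
The resulting 12×6 matrix has rank 6, and its Smith normal form has invariant factors (1,1,1,1,1,1).

Reading off H_k = ker ∂_k / im ∂_{k+1}:

  H_0: rank C_0 − rank ∂_1 = 6 − 5 = 1, and the invariant factors of ∂_1 are all 1, so H_0 ≅ Z.
  H_1: rank ker ∂_1 − rank ∂_2 = (12 − 5) − 6 = 1, and the invariant factors of ∂_2 are all 1, so H_1 ≅ Z.
  H_2: rank ker ∂_2 − rank ∂_3 = (6 − 6) − 0 = 0, and there is no ∂_3, so H_2 ≅ 0.

As a check, the Euler characteristic is 6 − 12 + 6 = 0, which agrees with 1 − 1 + 0 = 0.
(K is a triangulation of the cylinder S^1 x I.)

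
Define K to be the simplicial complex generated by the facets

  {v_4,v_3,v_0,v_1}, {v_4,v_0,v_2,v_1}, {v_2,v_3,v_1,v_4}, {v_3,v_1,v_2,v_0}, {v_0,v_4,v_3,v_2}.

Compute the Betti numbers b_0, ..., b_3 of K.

Fix the vertex order v_0 < v_1 < v_2 < v_3 < v_4 and write every simplex with vertices in increasing order. Then dim K = 3 and the simplices of K are:

  0-simplices (5): [v_0], [v_1], [v_2], [v_3], [v_4]
  1-simplices (10): [v_0,v_1], [v_0,v_2], [v_0,v_3], [v_0,v_4], [v_1,v_2], [v_1,v_3], [v_1,v_4], [v_2,v_3], [v_2,v_4], [v_3,v_4]
  2-simplices (10): [v_0,v_1,v_2], [v_0,v_1,v_3], [v_0,v_1,v_4], [v_0,v_2,v_3], [v_0,v_2,v_4], [v_0,v_3,v_4], [v_1,v_2,v_3], [v_1,v_2,v_4], [v_1,v_3,v_4], [v_2,v_3,v_4]
  3-simplices (5): [v_0,v_1,v_2,v_3], [v_0,v_1,v_2,v_4], [v_0,v_1,v_3,v_4], [v_0,v_2,v_3,v_4], [v_1,v_2,v_3,v_4]

giving chain groups C_0 ≅ Z^5, C_1 ≅ Z^10, C_2 ≅ Z^10, C_3 ≅ Z^5.

The boundary map ∂_1: C_1 → C_0 is given by ∂[p,q] = [q] − [p].
The resulting 5×10 matrix has rank 4, and its Smith normal form has invariant factors (1,1,1,1).

The boundary map ∂_2: C_2 → C_1 sends each 2-simplex [p,q,r] to [q,r] − [p,r] + [p,q]. For instance
  ∂[v_0,v_1,v_4] = [v_1,v_4] − [v_0,v_4] + [v_0,v_1],
  ∂[v_1,v_3,v_4] = [v_3,v_4] − [v_1,v_4] + [v_1,v_3].
The resulting 10×10 matrix has rank 6, and its Smith normal form has invariant factors (1,1,1,1,1,1).

Boundary ∂_3: C_3 → C_2 sends each 3-simplex σ to the alternating sum Σ_i (−1)^i (σ with its i-th vertex removed). For instance
  ∂[v_0,v_1,v_3,v_4] = [v_1,v_3,v_4] − [v_0,v_3,v_4] + [v_0,v_1,v_4] − [v_0,v_1,v_3],
  ∂[v_0,v_1,v_2,v_4] = [v_1,v_2,v_4] − [v_0,v_2,v_4] + [v_0,v_1,v_4] − [v_0,v_1,v_2].
This gives a 10×5 integer matrix of rank 4; reducing to Smith normal form yields diagonal entries (1,1,1,1).

Now H_k = ker ∂_k / im ∂_{k+1}, so:

  H_0: rank C_0 − rank ∂_1 = 5 − 4 = 1, and the invariant factors of ∂_1 are all 1, so H_0 ≅ Z.
  H_1: rank ker ∂_1 − rank ∂_2 = (10 − 4) − 6 = 0, and the invariant factors of ∂_2 are all 1, so H_1 ≅ 0.
  H_2: rank ker ∂_2 − rank ∂_3 = (10 − 6) − 4 = 0, and the invariant factors of ∂_3 are all 1, so H_2 ≅ 0.
  H_3: rank ker ∂_3 − rank ∂_4 = (5 − 4) − 0 = 1, and there is no ∂_4, so H_3 ≅ Z.

As a check, the Euler characteristic is 5 − 10 + 10 − 5 = 0, which agrees with 1 − 0 + 0 − 1 = 0.

Hence the Betti numbers are b_0 = 1, b_1 = 0, b_2 = 0, b_3 = 1.

b_0 = 1, b_1 = 0, b_2 = 0, b_3 = 1.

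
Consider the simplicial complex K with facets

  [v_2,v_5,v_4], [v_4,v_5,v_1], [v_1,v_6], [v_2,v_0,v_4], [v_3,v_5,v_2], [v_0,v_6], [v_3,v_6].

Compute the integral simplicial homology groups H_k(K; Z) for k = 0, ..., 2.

H_0 ≅ Z,  H_1 ≅ Z^2,  H_2 = 0.

Fix the vertex order v_0 < v_1 < v_2 < v_3 < v_4 < v_5 < v_6 and write every simplex with vertices in increasing order. Then dim K = 2 and the simplices of K are:

  0-simplices (7): [v_0], [v_1], [v_2], [v_3], [v_4], [v_5], [v_6]
  1-simplices (12): [v_0,v_2], [v_0,v_4], [v_0,v_6], [v_1,v_4], [v_1,v_5], [v_1,v_6], [v_2,v_3], [v_2,v_4], [v_2,v_5], [v_3,v_5], [v_3,v_6], [v_4,v_5]
  2-simplices (4): [v_0,v_2,v_4], [v_1,v_4,v_5], [v_2,v_3,v_5], [v_2,v_4,v_5]

Hence C_0 ≅ Z^7, C_1 ≅ Z^12, C_2 ≅ Z^4.

Boundary ∂_1: C_1 → C_0 sends each edge [p,q] (with p < q) to q − p.
As a 7×12 matrix over Z this has rank 6, with invariant factors (1,1,1,1,1,1).

The boundary map ∂_2: C_2 → C_1 acts by ∂[p,q,r] = [q,r] − [p,r] + [p,q]. For instance
  ∂[v_2,v_3,v_5] = [v_3,v_5] − [v_2,v_5] + [v_2,v_3],
  ∂[v_0,v_2,v_4] = [v_2,v_4] − [v_0,v_4] + [v_0,v_2].
This gives a 12×4 integer matrix of rank 4; reducing to Smith normal form yields diagonal entries (1,1,1,1).

From H_k ≅ ker(∂_k) / im(∂_{k+1}) we obtain:

  H_0: rank C_0 − rank ∂_1 = 7 − 6 = 1, and the invariant factors of ∂_1 are all 1, so H_0 = Z.
  H_1: rank ker ∂_1 − rank ∂_2 = (12 − 6) − 4 = 2, and the invariant factors of ∂_2 are all 1, so H_1 = Z^2.
  H_2: rank ker ∂_2 − rank ∂_3 = (4 − 4) − 0 = 0, and there is no ∂_3, so H_2 = 0.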